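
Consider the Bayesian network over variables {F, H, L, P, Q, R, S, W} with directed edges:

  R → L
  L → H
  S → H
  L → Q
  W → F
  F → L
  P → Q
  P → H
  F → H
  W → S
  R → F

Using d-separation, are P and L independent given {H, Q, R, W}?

No

6 paths connect P and L; each must be blocked for d-separation to hold:
Path 1: P → H ← S ← W → F → L
  W is a fork here and W is conditioned on, so the path is blocked at W.
Path 2: P → H ← S ← W → F ← R → L
  W is a fork here and W is conditioned on, so the path is blocked at W.
Path 3: P → H ← L
  H is a collider and H is conditioned on, which opens it — no node blocks this path, so it is active.
Path 4: P → H ← F → L
  H is a collider and H is conditioned on, which opens it; F is a fork and F is not conditioned on — no node blocks this path, so it is active.
Path 5: P → H ← F ← R → L
  R is a fork here and R is conditioned on, so the path is blocked at R.
Path 6: P → Q ← L
  Q is a collider and Q is conditioned on, which opens it — no node blocks this path, so it is active.
At least one path is unblocked, so d-separation fails.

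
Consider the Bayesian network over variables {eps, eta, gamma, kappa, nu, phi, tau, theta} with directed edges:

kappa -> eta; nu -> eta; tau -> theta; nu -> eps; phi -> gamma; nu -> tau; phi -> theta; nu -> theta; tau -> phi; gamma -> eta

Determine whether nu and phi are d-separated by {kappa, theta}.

5 paths connect nu and phi; each must be blocked for d-separation to hold:
Path 1: nu → tau → phi
  tau is a chain and tau is not conditioned on — no node blocks this path, so it is active.
Path 2: nu → tau → theta ← phi
  tau is a chain and tau is not conditioned on; theta is a collider and theta is conditioned on, which opens it — no node blocks this path, so it is active.
Path 3: nu → eta ← gamma ← phi
  eta is a collider here and neither eta nor any of its descendants is conditioned on, so the collider stays closed — the path is blocked at eta.
Path 4: nu → theta ← phi
  theta is a collider and theta is conditioned on, which opens it — no node blocks this path, so it is active.
Path 5: nu → theta ← tau → phi
  theta is a collider and theta is conditioned on, which opens it; tau is a fork and tau is not conditioned on — no node blocks this path, so it is active.
Since the path nu → tau → phi is active, nu and phi are not d-separated given {kappa, theta}.

No — nu and phi are not d-separated given {kappa, theta}.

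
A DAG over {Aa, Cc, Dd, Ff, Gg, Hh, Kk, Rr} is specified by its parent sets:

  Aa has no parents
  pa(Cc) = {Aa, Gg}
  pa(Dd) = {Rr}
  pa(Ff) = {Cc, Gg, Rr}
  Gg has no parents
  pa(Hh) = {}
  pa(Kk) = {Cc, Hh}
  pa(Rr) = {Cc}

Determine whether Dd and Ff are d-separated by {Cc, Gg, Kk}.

We examine all 3 paths between Dd and Ff:
Path 1: Dd ← Rr ← Cc ← Gg → Ff
  Cc is a chain here and Cc is conditioned on, so the path is blocked at Cc.
Path 2: Dd ← Rr ← Cc → Ff
  Cc is a fork here and Cc is conditioned on, so the path is blocked at Cc.
Path 3: Dd ← Rr → Ff
  Rr is a fork and Rr is not conditioned on — no node blocks this path, so it is active.
Because an active path exists, Dd and Ff are not d-separated.

No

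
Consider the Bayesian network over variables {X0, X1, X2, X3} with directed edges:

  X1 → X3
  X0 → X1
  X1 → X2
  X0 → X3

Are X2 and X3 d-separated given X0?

Enumerating the 2 paths from X2 to X3 and testing each for blocking by {X0}:
  1. X2 ← X1 ← X0 → X3 — X1:chain[open]; X0:fork[blocks] ⇒ blocked
  2. X2 ← X1 → X3 — X1:fork[open] ⇒ active
At least one path is unblocked, so d-separation fails.

No — X2 and X3 are not d-separated given {X0}.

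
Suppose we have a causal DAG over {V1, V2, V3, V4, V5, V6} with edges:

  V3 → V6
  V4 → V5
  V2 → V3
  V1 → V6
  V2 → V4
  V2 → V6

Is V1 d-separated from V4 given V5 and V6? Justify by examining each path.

No

Enumerating the 2 paths from V1 to V4 and testing each for blocking by {V5, V6}:
Path 1: V1 → V6 ← V2 → V4
  V6 is a collider and V6 is conditioned on, which opens it; V2 is a fork and V2 is not conditioned on — no node blocks this path, so it is active.
Path 2: V1 → V6 ← V3 ← V2 → V4
  V6 is a collider and V6 is conditioned on, which opens it; V3 is a chain and V3 is not conditioned on; V2 is a fork and V2 is not conditioned on — no node blocks this path, so it is active.
Because an active path exists, V1 and V4 are not d-separated.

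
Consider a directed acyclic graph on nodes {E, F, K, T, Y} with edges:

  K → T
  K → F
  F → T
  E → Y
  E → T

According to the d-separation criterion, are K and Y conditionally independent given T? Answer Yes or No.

We examine all 2 paths between K and Y:
Path 1: K → T ← E → Y
  T is a collider and T is conditioned on, which opens it; E is a fork and E is not conditioned on — no node blocks this path, so it is active.
Path 2: K → F → T ← E → Y
  F is a chain and F is not conditioned on; T is a collider and T is conditioned on, which opens it; E is a fork and E is not conditioned on — no node blocks this path, so it is active.
Since the path K → T ← E → Y is active, K and Y are not d-separated given {T}.

No — K and Y are not d-separated given {T}.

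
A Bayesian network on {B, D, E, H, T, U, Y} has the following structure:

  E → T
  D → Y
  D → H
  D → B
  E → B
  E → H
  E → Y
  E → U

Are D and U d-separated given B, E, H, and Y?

Yes — D and U are d-separated given {B, E, H, Y}.

3 paths connect D and U; each must be blocked for d-separation to hold:
  1. D → Y ← E → U — Y:collider[open]; E:fork[blocks] ⇒ blocked
  2. D → B ← E → U — B:collider[open]; E:fork[blocks] ⇒ blocked
  3. D → H ← E → U — H:collider[open]; E:fork[blocks] ⇒ blocked
Every path is blocked, so D and U are d-separated given {B, E, H, Y}.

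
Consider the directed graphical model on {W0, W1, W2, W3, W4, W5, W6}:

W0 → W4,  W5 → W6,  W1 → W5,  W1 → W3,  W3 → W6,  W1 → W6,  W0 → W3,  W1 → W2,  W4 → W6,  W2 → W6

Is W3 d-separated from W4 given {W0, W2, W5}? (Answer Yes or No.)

5 paths connect W3 and W4; each must be blocked for d-separation to hold:
  1. W3 → W6 ← W4 — W6:collider[blocks] ⇒ blocked
  2. W3 ← W0 → W4 — W0:fork[blocks] ⇒ blocked
  3. W3 ← W1 → W6 ← W4 — W1:fork[open]; W6:collider[blocks] ⇒ blocked
  4. W3 ← W1 → W2 → W6 ← W4 — W1:fork[open]; W2:chain[blocks]; W6:collider[blocks] ⇒ blocked
  5. W3 ← W1 → W5 → W6 ← W4 — W1:fork[open]; W5:chain[blocks]; W6:collider[blocks] ⇒ blocked
All paths are blocked; W3 ⊥ W4 | {W0, W2, W5} holds.

Yes — W3 and W4 are d-separated given {W0, W2, W5}.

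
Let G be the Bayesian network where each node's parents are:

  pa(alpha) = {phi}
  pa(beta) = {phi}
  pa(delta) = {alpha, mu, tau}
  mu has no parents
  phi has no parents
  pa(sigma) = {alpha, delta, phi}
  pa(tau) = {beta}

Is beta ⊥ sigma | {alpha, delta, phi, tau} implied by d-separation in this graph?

There are 6 undirected paths between beta and sigma; checking each against the conditioning set {alpha, delta, phi, tau}:
  1. beta ← phi → alpha → delta → sigma — phi:fork[blocks]; alpha:chain[blocks]; delta:chain[blocks] ⇒ blocked
  2. beta ← phi → alpha → sigma — phi:fork[blocks]; alpha:chain[blocks] ⇒ blocked
  3. beta ← phi → sigma — phi:fork[blocks] ⇒ blocked
  4. beta → tau → delta ← alpha ← phi → sigma — tau:chain[blocks]; delta:collider[open]; alpha:chain[blocks]; phi:fork[blocks] ⇒ blocked
  5. beta → tau → delta ← alpha → sigma — tau:chain[blocks]; delta:collider[open]; alpha:fork[blocks] ⇒ blocked
  6. beta → tau → delta → sigma — tau:chain[blocks]; delta:chain[blocks] ⇒ blocked
Since every path is blocked, d-separation holds.

Yes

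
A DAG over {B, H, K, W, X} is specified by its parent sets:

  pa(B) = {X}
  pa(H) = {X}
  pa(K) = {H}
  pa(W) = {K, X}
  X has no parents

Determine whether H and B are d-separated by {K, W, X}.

Yes — H and B are d-separated given {K, W, X}.

We examine all 2 paths between H and B:
Path 1: H ← X → B
  X is a fork here and X is conditioned on, so the path is blocked at X.
Path 2: H → K → W ← X → B
  K is a chain here and K is conditioned on, so the path is blocked at K.
Since every path is blocked, d-separation holds.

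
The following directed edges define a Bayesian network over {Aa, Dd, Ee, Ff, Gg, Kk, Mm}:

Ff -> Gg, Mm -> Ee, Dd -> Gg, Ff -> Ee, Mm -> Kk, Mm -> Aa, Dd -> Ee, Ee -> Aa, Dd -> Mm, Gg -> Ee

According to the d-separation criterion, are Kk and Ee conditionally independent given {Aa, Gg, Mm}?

5 paths connect Kk and Ee; each must be blocked for d-separation to hold:
Path 1: Kk ← Mm ← Dd → Gg ← Ff → Ee
  Mm is a chain here and Mm is conditioned on, so the path is blocked at Mm.
Path 2: Kk ← Mm ← Dd → Gg → Ee
  Mm is a chain here and Mm is conditioned on, so the path is blocked at Mm.
Path 3: Kk ← Mm ← Dd → Ee
  Mm is a chain here and Mm is conditioned on, so the path is blocked at Mm.
Path 4: Kk ← Mm → Aa ← Ee
  Mm is a fork here and Mm is conditioned on, so the path is blocked at Mm.
Path 5: Kk ← Mm → Ee
  Mm is a fork here and Mm is conditioned on, so the path is blocked at Mm.
Every path is blocked, so Kk and Ee are d-separated given {Aa, Gg, Mm}.

Yes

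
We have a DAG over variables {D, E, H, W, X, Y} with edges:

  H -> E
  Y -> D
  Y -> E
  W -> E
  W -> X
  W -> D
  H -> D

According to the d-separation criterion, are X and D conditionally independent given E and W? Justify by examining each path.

Yes

3 paths connect X and D; each must be blocked for d-separation to hold:
  1. X ← W → D — W:fork[blocks] ⇒ blocked
  2. X ← W → E ← H → D — W:fork[blocks]; E:collider[open]; H:fork[open] ⇒ blocked
  3. X ← W → E ← Y → D — W:fork[blocks]; E:collider[open]; Y:fork[open] ⇒ blocked
Since every path is blocked, d-separation holds.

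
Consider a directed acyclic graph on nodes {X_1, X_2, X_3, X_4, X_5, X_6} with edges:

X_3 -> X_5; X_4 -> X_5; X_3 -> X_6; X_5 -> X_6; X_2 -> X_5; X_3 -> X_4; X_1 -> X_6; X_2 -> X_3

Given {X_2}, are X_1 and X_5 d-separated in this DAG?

There are 4 undirected paths between X_1 and X_5; checking each against the conditioning set {X_2}:
  1. X_1 → X_6 ← X_3 → X_4 → X_5 — X_6:collider[blocks]; X_3:fork[open]; X_4:chain[open] ⇒ blocked
  2. X_1 → X_6 ← X_3 ← X_2 → X_5 — X_6:collider[blocks]; X_3:chain[open]; X_2:fork[blocks] ⇒ blocked
  3. X_1 → X_6 ← X_3 → X_5 — X_6:collider[blocks]; X_3:fork[open] ⇒ blocked
  4. X_1 → X_6 ← X_5 — X_6:collider[blocks] ⇒ blocked
Every path is blocked, so X_1 and X_5 are d-separated given {X_2}.

Yes — X_1 and X_5 are d-separated given {X_2}.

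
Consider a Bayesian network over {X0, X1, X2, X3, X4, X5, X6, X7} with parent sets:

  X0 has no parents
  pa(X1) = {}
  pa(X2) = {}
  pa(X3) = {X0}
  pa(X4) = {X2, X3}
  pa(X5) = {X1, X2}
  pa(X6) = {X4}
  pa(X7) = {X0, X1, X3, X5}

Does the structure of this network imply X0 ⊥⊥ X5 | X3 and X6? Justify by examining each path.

6 paths connect X0 and X5; each must be blocked for d-separation to hold:
  1. X0 → X7 ← X5 — X7:collider[blocks] ⇒ blocked
  2. X0 → X7 ← X3 → X4 ← X2 → X5 — X7:collider[blocks]; X3:fork[blocks]; X4:collider[open]; X2:fork[open] ⇒ blocked
  3. X0 → X7 ← X1 → X5 — X7:collider[blocks]; X1:fork[open] ⇒ blocked
  4. X0 → X3 → X7 ← X5 — X3:chain[blocks]; X7:collider[blocks] ⇒ blocked
  5. X0 → X3 → X7 ← X1 → X5 — X3:chain[blocks]; X7:collider[blocks]; X1:fork[open] ⇒ blocked
  6. X0 → X3 → X4 ← X2 → X5 — X3:chain[blocks]; X4:collider[open]; X2:fork[open] ⇒ blocked
Every path is blocked, so X0 and X5 are d-separated given {X3, X6}.

Yes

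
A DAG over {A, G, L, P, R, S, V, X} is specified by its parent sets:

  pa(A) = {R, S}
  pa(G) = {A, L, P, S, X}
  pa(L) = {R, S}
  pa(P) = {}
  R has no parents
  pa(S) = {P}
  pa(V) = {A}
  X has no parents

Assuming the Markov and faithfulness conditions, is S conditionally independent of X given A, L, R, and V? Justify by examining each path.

Yes

6 paths connect S and X; each must be blocked for d-separation to hold:
  1. S → L ← R → A → G ← X — L:collider[open]; R:fork[blocks]; A:chain[blocks]; G:collider[blocks] ⇒ blocked
  2. S → L → G ← X — L:chain[blocks]; G:collider[blocks] ⇒ blocked
  3. S ← P → G ← X — P:fork[open]; G:collider[blocks] ⇒ blocked
  4. S → A ← R → L → G ← X — A:collider[open]; R:fork[blocks]; L:chain[blocks]; G:collider[blocks] ⇒ blocked
  5. S → A → G ← X — A:chain[blocks]; G:collider[blocks] ⇒ blocked
  6. S → G ← X — G:collider[blocks] ⇒ blocked
Every path is blocked, so S and X are d-separated given {A, L, R, V}.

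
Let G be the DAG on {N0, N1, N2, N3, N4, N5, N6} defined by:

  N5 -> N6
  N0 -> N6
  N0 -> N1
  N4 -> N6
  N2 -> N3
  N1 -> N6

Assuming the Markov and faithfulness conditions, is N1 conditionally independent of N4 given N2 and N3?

Yes

We examine all 2 paths between N1 and N4:
  1. N1 → N6 ← N4 — N6:collider[blocks] ⇒ blocked
  2. N1 ← N0 → N6 ← N4 — N0:fork[open]; N6:collider[blocks] ⇒ blocked
All paths are blocked; N1 ⊥ N4 | {N2, N3} holds.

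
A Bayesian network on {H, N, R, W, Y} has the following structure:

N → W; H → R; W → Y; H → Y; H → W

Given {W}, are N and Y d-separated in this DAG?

No — N and Y are not d-separated given {W}.

Enumerating the 2 paths from N to Y and testing each for blocking by {W}:
Path 1: N → W → Y
  W is a chain here and W is conditioned on, so the path is blocked at W.
Path 2: N → W ← H → Y
  W is a collider and W is conditioned on, which opens it; H is a fork and H is not conditioned on — no node blocks this path, so it is active.
At least one path is unblocked, so d-separation fails.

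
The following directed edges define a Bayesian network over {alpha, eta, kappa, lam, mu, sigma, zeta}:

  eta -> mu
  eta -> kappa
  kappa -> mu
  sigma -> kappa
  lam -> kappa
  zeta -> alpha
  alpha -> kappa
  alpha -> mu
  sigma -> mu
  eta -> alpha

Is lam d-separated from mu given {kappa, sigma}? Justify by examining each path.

There are 6 undirected paths between lam and mu; checking each against the conditioning set {kappa, sigma}:
Path 1: lam → kappa → mu
  kappa is a chain here and kappa is conditioned on, so the path is blocked at kappa.
Path 2: lam → kappa ← sigma → mu
  sigma is a fork here and sigma is conditioned on, so the path is blocked at sigma.
Path 3: lam → kappa ← eta → mu
  kappa is a collider and kappa is conditioned on, which opens it; eta is a fork and eta is not conditioned on — no node blocks this path, so it is active.
Path 4: lam → kappa ← eta → alpha → mu
  kappa is a collider and kappa is conditioned on, which opens it; eta is a fork and eta is not conditioned on; alpha is a chain and alpha is not conditioned on — no node blocks this path, so it is active.
Path 5: lam → kappa ← alpha → mu
  kappa is a collider and kappa is conditioned on, which opens it; alpha is a fork and alpha is not conditioned on — no node blocks this path, so it is active.
Path 6: lam → kappa ← alpha ← eta → mu
  kappa is a collider and kappa is conditioned on, which opens it; alpha is a chain and alpha is not conditioned on; eta is a fork and eta is not conditioned on — no node blocks this path, so it is active.
Since the path lam → kappa ← eta → mu is active, lam and mu are not d-separated given {kappa, sigma}.

No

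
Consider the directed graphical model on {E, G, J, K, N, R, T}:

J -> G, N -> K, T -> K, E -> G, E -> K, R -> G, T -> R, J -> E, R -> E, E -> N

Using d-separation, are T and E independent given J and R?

There are 5 undirected paths between T and E; checking each against the conditioning set {J, R}:
  1. T → R → E — R:chain[blocks] ⇒ blocked
  2. T → R → G ← E — R:chain[blocks]; G:collider[blocks] ⇒ blocked
  3. T → R → G ← J → E — R:chain[blocks]; G:collider[blocks]; J:fork[blocks] ⇒ blocked
  4. T → K ← E — K:collider[blocks] ⇒ blocked
  5. T → K ← N ← E — K:collider[blocks]; N:chain[open] ⇒ blocked
Since every path is blocked, d-separation holds.

Yes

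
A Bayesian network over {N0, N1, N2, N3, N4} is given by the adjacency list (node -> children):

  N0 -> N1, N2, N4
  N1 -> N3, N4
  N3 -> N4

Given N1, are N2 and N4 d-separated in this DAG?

No

There are 3 undirected paths between N2 and N4; checking each against the conditioning set {N1}:
Path 1: N2 ← N0 → N1 → N3 → N4
  N1 is a chain here and N1 is conditioned on, so the path is blocked at N1.
Path 2: N2 ← N0 → N1 → N4
  N1 is a chain here and N1 is conditioned on, so the path is blocked at N1.
Path 3: N2 ← N0 → N4
  N0 is a fork and N0 is not conditioned on — no node blocks this path, so it is active.
At least one path is unblocked, so d-separation fails.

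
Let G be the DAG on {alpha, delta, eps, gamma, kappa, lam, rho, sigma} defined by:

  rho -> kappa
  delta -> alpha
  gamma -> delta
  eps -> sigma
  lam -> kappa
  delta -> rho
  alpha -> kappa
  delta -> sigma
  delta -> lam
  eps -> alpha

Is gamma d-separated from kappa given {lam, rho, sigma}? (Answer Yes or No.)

We examine all 4 paths between gamma and kappa:
  1. gamma → delta → rho → kappa — delta:chain[open]; rho:chain[blocks] ⇒ blocked
  2. gamma → delta → lam → kappa — delta:chain[open]; lam:chain[blocks] ⇒ blocked
  3. gamma → delta → alpha → kappa — delta:chain[open]; alpha:chain[open] ⇒ active
  4. gamma → delta → sigma ← eps → alpha → kappa — delta:chain[open]; sigma:collider[open]; eps:fork[open]; alpha:chain[open] ⇒ active
Since the path gamma → delta → alpha → kappa is active, gamma and kappa are not d-separated given {lam, rho, sigma}.

No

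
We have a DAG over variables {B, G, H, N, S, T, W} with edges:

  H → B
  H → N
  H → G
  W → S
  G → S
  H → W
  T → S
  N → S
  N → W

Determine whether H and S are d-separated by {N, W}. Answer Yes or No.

5 paths connect H and S; each must be blocked for d-separation to hold:
Path 1: H → N → S
  N is a chain here and N is conditioned on, so the path is blocked at N.
Path 2: H → N → W → S
  N is a chain here and N is conditioned on, so the path is blocked at N.
Path 3: H → G → S
  G is a chain and G is not conditioned on — no node blocks this path, so it is active.
Path 4: H → W ← N → S
  N is a fork here and N is conditioned on, so the path is blocked at N.
Path 5: H → W → S
  W is a chain here and W is conditioned on, so the path is blocked at W.
Because an active path exists, H and S are not d-separated.

No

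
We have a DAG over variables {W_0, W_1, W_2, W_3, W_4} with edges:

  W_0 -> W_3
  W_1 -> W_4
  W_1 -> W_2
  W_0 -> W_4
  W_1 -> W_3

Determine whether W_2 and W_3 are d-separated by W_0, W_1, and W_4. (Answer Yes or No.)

We examine all 2 paths between W_2 and W_3:
Path 1: W_2 ← W_1 → W_3
  W_1 is a fork here and W_1 is conditioned on, so the path is blocked at W_1.
Path 2: W_2 ← W_1 → W_4 ← W_0 → W_3
  W_1 is a fork here and W_1 is conditioned on, so the path is blocked at W_1.
Every path is blocked, so W_2 and W_3 are d-separated given {W_0, W_1, W_4}.

Yes — W_2 and W_3 are d-separated given {W_0, W_1, W_4}.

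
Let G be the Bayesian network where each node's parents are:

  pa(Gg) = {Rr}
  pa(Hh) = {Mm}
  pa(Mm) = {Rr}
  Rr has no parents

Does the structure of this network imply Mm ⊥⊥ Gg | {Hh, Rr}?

Yes — Mm and Gg are d-separated given {Hh, Rr}.

There is one path between Mm and Gg:
Path 1: Mm ← Rr → Gg
  Rr is a fork here and Rr is conditioned on, so the path is blocked at Rr.
Since every path is blocked, d-separation holds.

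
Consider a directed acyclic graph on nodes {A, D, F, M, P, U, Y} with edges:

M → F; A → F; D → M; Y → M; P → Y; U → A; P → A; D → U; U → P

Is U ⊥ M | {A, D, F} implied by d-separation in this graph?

There are 5 undirected paths between U and M; checking each against the conditioning set {A, D, F}:
Path 1: U → P → A → F ← M
  A is a chain here and A is conditioned on, so the path is blocked at A.
Path 2: U → P → Y → M
  P is a chain and P is not conditioned on; Y is a chain and Y is not conditioned on — no node blocks this path, so it is active.
Path 3: U → A ← P → Y → M
  A is a collider and A is conditioned on, which opens it; P is a fork and P is not conditioned on; Y is a chain and Y is not conditioned on — no node blocks this path, so it is active.
Path 4: U → A → F ← M
  A is a chain here and A is conditioned on, so the path is blocked at A.
Path 5: U ← D → M
  D is a fork here and D is conditioned on, so the path is blocked at D.
Because an active path exists, U and M are not d-separated.

No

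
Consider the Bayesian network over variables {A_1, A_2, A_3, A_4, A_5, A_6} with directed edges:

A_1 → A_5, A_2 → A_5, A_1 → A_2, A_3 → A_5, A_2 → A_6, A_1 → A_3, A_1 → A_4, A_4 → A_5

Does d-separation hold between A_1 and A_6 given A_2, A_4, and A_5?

Yes — A_1 and A_6 are d-separated given {A_2, A_4, A_5}.

We examine all 4 paths between A_1 and A_6:
Path 1: A_1 → A_2 → A_6
  A_2 is a chain here and A_2 is conditioned on, so the path is blocked at A_2.
Path 2: A_1 → A_5 ← A_2 → A_6
  A_2 is a fork here and A_2 is conditioned on, so the path is blocked at A_2.
Path 3: A_1 → A_4 → A_5 ← A_2 → A_6
  A_4 is a chain here and A_4 is conditioned on, so the path is blocked at A_4.
Path 4: A_1 → A_3 → A_5 ← A_2 → A_6
  A_2 is a fork here and A_2 is conditioned on, so the path is blocked at A_2.
All paths are blocked; A_1 ⊥ A_6 | {A_2, A_4, A_5} holds.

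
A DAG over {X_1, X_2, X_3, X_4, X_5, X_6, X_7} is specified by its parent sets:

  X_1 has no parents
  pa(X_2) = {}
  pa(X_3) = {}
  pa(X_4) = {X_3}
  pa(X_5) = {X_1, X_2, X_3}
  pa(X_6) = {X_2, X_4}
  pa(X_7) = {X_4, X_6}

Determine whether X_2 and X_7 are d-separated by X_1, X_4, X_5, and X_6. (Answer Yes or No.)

4 paths connect X_2 and X_7; each must be blocked for d-separation to hold:
  1. X_2 → X_5 ← X_3 → X_4 → X_6 → X_7 — X_5:collider[open]; X_3:fork[open]; X_4:chain[blocks]; X_6:chain[blocks] ⇒ blocked
  2. X_2 → X_5 ← X_3 → X_4 → X_7 — X_5:collider[open]; X_3:fork[open]; X_4:chain[blocks] ⇒ blocked
  3. X_2 → X_6 ← X_4 → X_7 — X_6:collider[open]; X_4:fork[blocks] ⇒ blocked
  4. X_2 → X_6 → X_7 — X_6:chain[blocks] ⇒ blocked
All paths are blocked; X_2 ⊥ X_7 | {X_1, X_4, X_5, X_6} holds.

Yes — X_2 and X_7 are d-separated given {X_1, X_4, X_5, X_6}.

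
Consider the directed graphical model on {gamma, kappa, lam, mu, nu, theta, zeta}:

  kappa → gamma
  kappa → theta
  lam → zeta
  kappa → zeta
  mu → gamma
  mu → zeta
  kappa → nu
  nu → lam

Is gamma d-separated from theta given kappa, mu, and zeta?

There are 3 undirected paths between gamma and theta; checking each against the conditioning set {kappa, mu, zeta}:
Path 1: gamma ← mu → zeta ← lam ← nu ← kappa → theta
  mu is a fork here and mu is conditioned on, so the path is blocked at mu.
Path 2: gamma ← mu → zeta ← kappa → theta
  mu is a fork here and mu is conditioned on, so the path is blocked at mu.
Path 3: gamma ← kappa → theta
  kappa is a fork here and kappa is conditioned on, so the path is blocked at kappa.
Every path is blocked, so gamma and theta are d-separated given {kappa, mu, zeta}.

Yes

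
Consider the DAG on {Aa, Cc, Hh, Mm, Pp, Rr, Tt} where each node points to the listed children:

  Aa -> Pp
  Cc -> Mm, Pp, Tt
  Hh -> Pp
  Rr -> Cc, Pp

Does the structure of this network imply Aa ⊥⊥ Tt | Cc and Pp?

Yes

We examine all 2 paths between Aa and Tt:
  1. Aa → Pp ← Cc → Tt — Pp:collider[open]; Cc:fork[blocks] ⇒ blocked
  2. Aa → Pp ← Rr → Cc → Tt — Pp:collider[open]; Rr:fork[open]; Cc:chain[blocks] ⇒ blocked
Every path is blocked, so Aa and Tt are d-separated given {Cc, Pp}.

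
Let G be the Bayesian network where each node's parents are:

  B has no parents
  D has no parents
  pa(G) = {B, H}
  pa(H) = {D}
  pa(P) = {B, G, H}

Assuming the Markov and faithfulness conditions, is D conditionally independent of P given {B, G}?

No

There are 3 undirected paths between D and P; checking each against the conditioning set {B, G}:
Path 1: D → H → G → P
  G is a chain here and G is conditioned on, so the path is blocked at G.
Path 2: D → H → G ← B → P
  B is a fork here and B is conditioned on, so the path is blocked at B.
Path 3: D → H → P
  H is a chain and H is not conditioned on — no node blocks this path, so it is active.
At least one path is unblocked, so d-separation fails.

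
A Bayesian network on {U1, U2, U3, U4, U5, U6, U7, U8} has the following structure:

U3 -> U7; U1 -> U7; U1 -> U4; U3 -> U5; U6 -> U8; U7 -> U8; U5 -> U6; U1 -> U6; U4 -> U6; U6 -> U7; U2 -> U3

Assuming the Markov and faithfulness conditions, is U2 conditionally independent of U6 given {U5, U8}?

We examine all 5 paths between U2 and U6:
  1. U2 → U3 → U5 → U6 — U3:chain[open]; U5:chain[blocks] ⇒ blocked
  2. U2 → U3 → U7 ← U6 — U3:chain[open]; U7:collider[open] ⇒ active
  3. U2 → U3 → U7 ← U1 → U6 — U3:chain[open]; U7:collider[open]; U1:fork[open] ⇒ active
  4. U2 → U3 → U7 ← U1 → U4 → U6 — U3:chain[open]; U7:collider[open]; U1:fork[open]; U4:chain[open] ⇒ active
  5. U2 → U3 → U7 → U8 ← U6 — U3:chain[open]; U7:chain[open]; U8:collider[open] ⇒ active
Because an active path exists, U2 and U6 are not d-separated.

No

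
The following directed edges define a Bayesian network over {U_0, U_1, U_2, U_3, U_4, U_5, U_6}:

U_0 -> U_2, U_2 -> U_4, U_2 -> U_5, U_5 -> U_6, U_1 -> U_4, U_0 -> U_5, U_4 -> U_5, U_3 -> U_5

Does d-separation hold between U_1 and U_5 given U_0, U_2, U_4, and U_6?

3 paths connect U_1 and U_5; each must be blocked for d-separation to hold:
Path 1: U_1 → U_4 → U_5
  U_4 is a chain here and U_4 is conditioned on, so the path is blocked at U_4.
Path 2: U_1 → U_4 ← U_2 → U_5
  U_2 is a fork here and U_2 is conditioned on, so the path is blocked at U_2.
Path 3: U_1 → U_4 ← U_2 ← U_0 → U_5
  U_2 is a chain here and U_2 is conditioned on, so the path is blocked at U_2.
Every path is blocked, so U_1 and U_5 are d-separated given {U_0, U_2, U_4, U_6}.

Yes — U_1 and U_5 are d-separated given {U_0, U_2, U_4, U_6}.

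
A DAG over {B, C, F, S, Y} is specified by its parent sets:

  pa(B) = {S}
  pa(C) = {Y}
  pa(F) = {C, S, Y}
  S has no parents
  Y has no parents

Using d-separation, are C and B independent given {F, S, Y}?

We examine all 2 paths between C and B:
  1. C → F ← S → B — F:collider[open]; S:fork[blocks] ⇒ blocked
  2. C ← Y → F ← S → B — Y:fork[blocks]; F:collider[open]; S:fork[blocks] ⇒ blocked
Every path is blocked, so C and B are d-separated given {F, S, Y}.

Yes — C and B are d-separated given {F, S, Y}.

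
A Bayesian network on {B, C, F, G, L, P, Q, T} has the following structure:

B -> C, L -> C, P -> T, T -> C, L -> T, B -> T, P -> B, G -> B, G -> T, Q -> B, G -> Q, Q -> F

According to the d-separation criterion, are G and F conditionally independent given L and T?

We examine all 6 paths between G and F:
Path 1: G → B ← Q → F
  B is a collider and its descendant T is conditioned on, which opens it; Q is a fork and Q is not conditioned on — no node blocks this path, so it is active.
Path 2: G → T → C ← B ← Q → F
  T is a chain here and T is conditioned on, so the path is blocked at T.
Path 3: G → T ← P → B ← Q → F
  T is a collider and T is conditioned on, which opens it; P is a fork and P is not conditioned on; B is a collider and its descendant T is conditioned on, which opens it; Q is a fork and Q is not conditioned on — no node blocks this path, so it is active.
Path 4: G → T ← B ← Q → F
  T is a collider and T is conditioned on, which opens it; B is a chain and B is not conditioned on; Q is a fork and Q is not conditioned on — no node blocks this path, so it is active.
Path 5: G → T ← L → C ← B ← Q → F
  L is a fork here and L is conditioned on, so the path is blocked at L.
Path 6: G → Q → F
  Q is a chain and Q is not conditioned on — no node blocks this path, so it is active.
Because an active path exists, G and F are not d-separated.

No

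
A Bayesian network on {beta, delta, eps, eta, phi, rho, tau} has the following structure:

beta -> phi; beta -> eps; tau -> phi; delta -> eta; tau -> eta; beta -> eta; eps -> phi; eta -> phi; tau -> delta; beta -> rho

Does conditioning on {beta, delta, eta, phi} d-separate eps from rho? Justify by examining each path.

Yes

5 paths connect eps and rho; each must be blocked for d-separation to hold:
Path 1: eps ← beta → rho
  beta is a fork here and beta is conditioned on, so the path is blocked at beta.
Path 2: eps → phi ← eta ← beta → rho
  eta is a chain here and eta is conditioned on, so the path is blocked at eta.
Path 3: eps → phi ← beta → rho
  beta is a fork here and beta is conditioned on, so the path is blocked at beta.
Path 4: eps → phi ← tau → delta → eta ← beta → rho
  delta is a chain here and delta is conditioned on, so the path is blocked at delta.
Path 5: eps → phi ← tau → eta ← beta → rho
  beta is a fork here and beta is conditioned on, so the path is blocked at beta.
Every path is blocked, so eps and rho are d-separated given {beta, delta, eta, phi}.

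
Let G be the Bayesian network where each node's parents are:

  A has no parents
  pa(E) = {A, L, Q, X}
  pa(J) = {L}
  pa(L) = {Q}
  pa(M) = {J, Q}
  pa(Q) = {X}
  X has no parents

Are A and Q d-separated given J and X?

Yes — A and Q are d-separated given {J, X}.

There are 4 undirected paths between A and Q; checking each against the conditioning set {J, X}:
Path 1: A → E ← L → J → M ← Q
  E is a collider here and neither E nor any of its descendants is conditioned on, so the collider stays closed — the path is blocked at E.
Path 2: A → E ← L ← Q
  E is a collider here and neither E nor any of its descendants is conditioned on, so the collider stays closed — the path is blocked at E.
Path 3: A → E ← Q
  E is a collider here and neither E nor any of its descendants is conditioned on, so the collider stays closed — the path is blocked at E.
Path 4: A → E ← X → Q
  E is a collider here and neither E nor any of its descendants is conditioned on, so the collider stays closed — the path is blocked at E.
Every path is blocked, so A and Q are d-separated given {J, X}.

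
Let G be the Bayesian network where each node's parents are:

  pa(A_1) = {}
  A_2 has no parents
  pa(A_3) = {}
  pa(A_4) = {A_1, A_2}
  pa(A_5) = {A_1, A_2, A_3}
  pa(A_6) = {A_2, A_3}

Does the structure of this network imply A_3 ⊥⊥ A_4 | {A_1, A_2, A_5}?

Yes

4 paths connect A_3 and A_4; each must be blocked for d-separation to hold:
  1. A_3 → A_5 ← A_1 → A_4 — A_5:collider[open]; A_1:fork[blocks] ⇒ blocked
  2. A_3 → A_5 ← A_2 → A_4 — A_5:collider[open]; A_2:fork[blocks] ⇒ blocked
  3. A_3 → A_6 ← A_2 → A_5 ← A_1 → A_4 — A_6:collider[blocks]; A_2:fork[blocks]; A_5:collider[open]; A_1:fork[blocks] ⇒ blocked
  4. A_3 → A_6 ← A_2 → A_4 — A_6:collider[blocks]; A_2:fork[blocks] ⇒ blocked
Every path is blocked, so A_3 and A_4 are d-separated given {A_1, A_2, A_5}.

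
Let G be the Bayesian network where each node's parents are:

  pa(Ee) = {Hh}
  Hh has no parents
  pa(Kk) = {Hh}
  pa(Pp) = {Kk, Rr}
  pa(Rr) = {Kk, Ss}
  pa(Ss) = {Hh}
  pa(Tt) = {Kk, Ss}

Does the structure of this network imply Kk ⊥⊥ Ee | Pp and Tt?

We examine all 4 paths between Kk and Ee:
  1. Kk ← Hh → Ee — Hh:fork[open] ⇒ active
  2. Kk → Pp ← Rr ← Ss ← Hh → Ee — Pp:collider[open]; Rr:chain[open]; Ss:chain[open]; Hh:fork[open] ⇒ active
  3. Kk → Rr ← Ss ← Hh → Ee — Rr:collider[open]; Ss:chain[open]; Hh:fork[open] ⇒ active
  4. Kk → Tt ← Ss ← Hh → Ee — Tt:collider[open]; Ss:chain[open]; Hh:fork[open] ⇒ active
Because an active path exists, Kk and Ee are not d-separated.

No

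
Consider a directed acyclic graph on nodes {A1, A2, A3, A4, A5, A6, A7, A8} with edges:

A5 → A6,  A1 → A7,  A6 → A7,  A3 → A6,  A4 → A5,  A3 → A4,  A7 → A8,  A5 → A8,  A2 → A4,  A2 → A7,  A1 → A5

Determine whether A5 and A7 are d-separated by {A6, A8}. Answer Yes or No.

No

There are 6 undirected paths between A5 and A7; checking each against the conditioning set {A6, A8}:
Path 1: A5 → A8 ← A7
  A8 is a collider and A8 is conditioned on, which opens it — no node blocks this path, so it is active.
Path 2: A5 → A6 ← A3 → A4 ← A2 → A7
  A6 is a collider and A6 is conditioned on, which opens it; A3 is a fork and A3 is not conditioned on; A4 is a collider and its descendant A8 is conditioned on, which opens it; A2 is a fork and A2 is not conditioned on — no node blocks this path, so it is active.
Path 3: A5 → A6 → A7
  A6 is a chain here and A6 is conditioned on, so the path is blocked at A6.
Path 4: A5 ← A1 → A7
  A1 is a fork and A1 is not conditioned on — no node blocks this path, so it is active.
Path 5: A5 ← A4 ← A3 → A6 → A7
  A6 is a chain here and A6 is conditioned on, so the path is blocked at A6.
Path 6: A5 ← A4 ← A2 → A7
  A4 is a chain and A4 is not conditioned on; A2 is a fork and A2 is not conditioned on — no node blocks this path, so it is active.
Since the path A5 → A8 ← A7 is active, A5 and A7 are not d-separated given {A6, A8}.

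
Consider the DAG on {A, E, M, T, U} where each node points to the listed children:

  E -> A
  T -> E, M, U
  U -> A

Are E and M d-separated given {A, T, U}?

Yes

Enumerating the 2 paths from E to M and testing each for blocking by {A, T, U}:
  1. E → A ← U ← T → M — A:collider[open]; U:chain[blocks]; T:fork[blocks] ⇒ blocked
  2. E ← T → M — T:fork[blocks] ⇒ blocked
All paths are blocked; E ⊥ M | {A, T, U} holds.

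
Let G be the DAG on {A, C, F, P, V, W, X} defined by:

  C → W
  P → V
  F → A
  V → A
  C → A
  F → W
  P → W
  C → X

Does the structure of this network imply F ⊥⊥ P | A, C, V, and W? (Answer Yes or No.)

There are 4 undirected paths between F and P; checking each against the conditioning set {A, C, V, W}:
Path 1: F → W ← C → A ← V ← P
  C is a fork here and C is conditioned on, so the path is blocked at C.
Path 2: F → W ← P
  W is a collider and W is conditioned on, which opens it — no node blocks this path, so it is active.
Path 3: F → A ← C → W ← P
  C is a fork here and C is conditioned on, so the path is blocked at C.
Path 4: F → A ← V ← P
  V is a chain here and V is conditioned on, so the path is blocked at V.
Because an active path exists, F and P are not d-separated.

No — F and P are not d-separated given {A, C, V, W}.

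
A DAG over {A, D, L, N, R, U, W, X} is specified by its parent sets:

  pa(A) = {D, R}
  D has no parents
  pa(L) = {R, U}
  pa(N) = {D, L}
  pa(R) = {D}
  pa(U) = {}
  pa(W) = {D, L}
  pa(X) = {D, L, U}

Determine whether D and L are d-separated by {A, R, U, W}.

Enumerating the 6 paths from D to L and testing each for blocking by {A, R, U, W}:
Path 1: D → N ← L
  N is a collider here and neither N nor any of its descendants is conditioned on, so the collider stays closed — the path is blocked at N.
Path 2: D → R → L
  R is a chain here and R is conditioned on, so the path is blocked at R.
Path 3: D → X ← U → L
  X is a collider here and neither X nor any of its descendants is conditioned on, so the collider stays closed — the path is blocked at X.
Path 4: D → X ← L
  X is a collider here and neither X nor any of its descendants is conditioned on, so the collider stays closed — the path is blocked at X.
Path 5: D → A ← R → L
  R is a fork here and R is conditioned on, so the path is blocked at R.
Path 6: D → W ← L
  W is a collider and W is conditioned on, which opens it — no node blocks this path, so it is active.
Because an active path exists, D and L are not d-separated.

No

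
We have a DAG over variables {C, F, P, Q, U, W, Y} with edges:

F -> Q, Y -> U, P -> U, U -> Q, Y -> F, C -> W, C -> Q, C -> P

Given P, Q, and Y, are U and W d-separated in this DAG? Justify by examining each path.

No — U and W are not d-separated given {P, Q, Y}.

Enumerating the 3 paths from U to W and testing each for blocking by {P, Q, Y}:
  1. U ← Y → F → Q ← C → W — Y:fork[blocks]; F:chain[open]; Q:collider[open]; C:fork[open] ⇒ blocked
  2. U → Q ← C → W — Q:collider[open]; C:fork[open] ⇒ active
  3. U ← P ← C → W — P:chain[blocks]; C:fork[open] ⇒ blocked
At least one path is unblocked, so d-separation fails.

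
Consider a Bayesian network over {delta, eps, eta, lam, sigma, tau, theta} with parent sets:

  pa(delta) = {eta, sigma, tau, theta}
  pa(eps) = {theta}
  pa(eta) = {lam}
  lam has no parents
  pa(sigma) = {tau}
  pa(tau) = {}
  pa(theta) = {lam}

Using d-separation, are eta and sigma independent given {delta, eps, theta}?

We examine all 4 paths between eta and sigma:
Path 1: eta → delta ← sigma
  delta is a collider and delta is conditioned on, which opens it — no node blocks this path, so it is active.
Path 2: eta → delta ← tau → sigma
  delta is a collider and delta is conditioned on, which opens it; tau is a fork and tau is not conditioned on — no node blocks this path, so it is active.
Path 3: eta ← lam → theta → delta ← sigma
  theta is a chain here and theta is conditioned on, so the path is blocked at theta.
Path 4: eta ← lam → theta → delta ← tau → sigma
  theta is a chain here and theta is conditioned on, so the path is blocked at theta.
At least one path is unblocked, so d-separation fails.

No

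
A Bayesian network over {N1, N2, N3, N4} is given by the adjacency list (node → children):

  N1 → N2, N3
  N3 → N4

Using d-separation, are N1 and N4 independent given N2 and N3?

The only undirected path from N1 to N4 is:
  1. N1 → N3 → N4 — N3:chain[blocks] ⇒ blocked
All paths are blocked; N1 ⊥ N4 | {N2, N3} holds.

Yes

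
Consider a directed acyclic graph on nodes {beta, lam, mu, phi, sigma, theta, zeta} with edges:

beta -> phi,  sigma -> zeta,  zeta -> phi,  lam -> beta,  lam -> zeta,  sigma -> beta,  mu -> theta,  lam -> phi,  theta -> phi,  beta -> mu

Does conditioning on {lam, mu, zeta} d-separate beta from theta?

Yes

We examine all 6 paths between beta and theta:
  1. beta → phi ← theta — phi:collider[blocks] ⇒ blocked
  2. beta → mu → theta — mu:chain[blocks] ⇒ blocked
  3. beta ← lam → phi ← theta — lam:fork[blocks]; phi:collider[blocks] ⇒ blocked
  4. beta ← lam → zeta → phi ← theta — lam:fork[blocks]; zeta:chain[blocks]; phi:collider[blocks] ⇒ blocked
  5. beta ← sigma → zeta → phi ← theta — sigma:fork[open]; zeta:chain[blocks]; phi:collider[blocks] ⇒ blocked
  6. beta ← sigma → zeta ← lam → phi ← theta — sigma:fork[open]; zeta:collider[open]; lam:fork[blocks]; phi:collider[blocks] ⇒ blocked
All paths are blocked; beta ⊥ theta | {lam, mu, zeta} holds.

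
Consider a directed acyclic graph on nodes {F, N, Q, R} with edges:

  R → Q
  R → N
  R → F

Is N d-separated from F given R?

There is one path between N and F:
Path 1: N ← R → F
  R is a fork here and R is conditioned on, so the path is blocked at R.
Every path is blocked, so N and F are d-separated given {R}.

Yes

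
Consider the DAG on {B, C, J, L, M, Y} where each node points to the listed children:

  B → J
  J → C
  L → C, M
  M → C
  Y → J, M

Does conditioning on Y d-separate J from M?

3 paths connect J and M; each must be blocked for d-separation to hold:
Path 1: J → C ← L → M
  C is a collider here and neither C nor any of its descendants is conditioned on, so the collider stays closed — the path is blocked at C.
Path 2: J → C ← M
  C is a collider here and neither C nor any of its descendants is conditioned on, so the collider stays closed — the path is blocked at C.
Path 3: J ← Y → M
  Y is a fork here and Y is conditioned on, so the path is blocked at Y.
Since every path is blocked, d-separation holds.

Yes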